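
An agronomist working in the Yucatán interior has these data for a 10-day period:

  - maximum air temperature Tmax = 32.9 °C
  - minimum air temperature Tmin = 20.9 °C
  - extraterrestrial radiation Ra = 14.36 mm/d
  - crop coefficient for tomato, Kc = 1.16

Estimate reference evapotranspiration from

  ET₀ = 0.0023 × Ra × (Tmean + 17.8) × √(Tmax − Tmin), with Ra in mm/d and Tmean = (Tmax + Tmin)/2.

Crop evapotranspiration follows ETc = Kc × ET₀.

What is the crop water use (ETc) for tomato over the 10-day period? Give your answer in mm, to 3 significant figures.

59.3 mm

Tmean = (32.9 + 20.9)/2 = 26.90 °C
ET₀ = 0.0023 × 14.36 × (26.90 + 17.8) × √12.0 = 0.0023 × 14.36 × 44.70 × 3.4641 = 5.1142 mm/d
ETc = Kc × ET₀ = 1.16 × 5.1142 = 5.9325 mm/d
Over 10 days: 5.9325 × 10 = 59.325 mm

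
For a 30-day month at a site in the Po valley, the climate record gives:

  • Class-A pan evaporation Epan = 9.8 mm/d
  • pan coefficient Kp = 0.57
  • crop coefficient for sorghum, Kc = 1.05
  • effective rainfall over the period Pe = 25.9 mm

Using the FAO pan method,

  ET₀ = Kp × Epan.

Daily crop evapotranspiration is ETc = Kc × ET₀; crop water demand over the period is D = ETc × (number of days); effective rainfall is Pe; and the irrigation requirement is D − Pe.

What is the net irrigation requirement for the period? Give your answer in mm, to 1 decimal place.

ET₀ = 0.57 × 9.8 = 5.5860 mm/d
ETc = Kc × ET₀ = 1.05 × 5.5860 = 5.8653 mm/d
Crop demand D = ETc × 30 d = 5.8653 × 30 = 175.959 mm
D − Pe = 175.959 − 25.9 = 150.059 mm

150.1 mm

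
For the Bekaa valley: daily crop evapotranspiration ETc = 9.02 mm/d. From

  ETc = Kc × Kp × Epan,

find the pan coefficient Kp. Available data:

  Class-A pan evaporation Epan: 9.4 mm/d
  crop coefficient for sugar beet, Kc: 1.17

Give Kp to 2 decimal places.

ETc = Kc × Kp × Epan  ⇒  Kp = ETc / (Kc × Epan)
Kp = 9.02 / (1.17 × 9.4) = 9.02 / 10.998 = 0.8201

0.82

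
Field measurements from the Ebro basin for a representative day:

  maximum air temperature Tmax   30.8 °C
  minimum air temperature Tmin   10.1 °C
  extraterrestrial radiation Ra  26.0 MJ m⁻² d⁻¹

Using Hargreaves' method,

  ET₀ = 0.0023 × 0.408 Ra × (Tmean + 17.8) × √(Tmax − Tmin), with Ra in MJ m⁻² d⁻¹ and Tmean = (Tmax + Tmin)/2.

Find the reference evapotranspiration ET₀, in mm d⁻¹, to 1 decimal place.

4.2 mm d⁻¹

Tmean = (30.8 + 10.1)/2 = 20.45 °C
0.408 Ra = 0.408 × 26.0 = 10.6080 mm/d equivalent
ET₀ = 0.0023 × 10.6080 × (20.45 + 17.8) × √20.7 = 0.0023 × 10.6080 × 38.25 × 4.5497 = 4.2460 mm/d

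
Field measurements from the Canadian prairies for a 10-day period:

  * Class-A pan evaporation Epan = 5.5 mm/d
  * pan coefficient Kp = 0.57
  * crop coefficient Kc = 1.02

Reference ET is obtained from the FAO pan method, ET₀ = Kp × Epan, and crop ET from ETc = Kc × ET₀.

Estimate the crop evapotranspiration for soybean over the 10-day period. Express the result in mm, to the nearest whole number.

32 mm

ET₀ = 0.57 × 5.5 = 3.1350 mm/d
ETc = Kc × ET₀ = 1.02 × 3.1350 = 3.1977 mm/d
Over 10 days: 3.1977 × 10 = 31.977 mm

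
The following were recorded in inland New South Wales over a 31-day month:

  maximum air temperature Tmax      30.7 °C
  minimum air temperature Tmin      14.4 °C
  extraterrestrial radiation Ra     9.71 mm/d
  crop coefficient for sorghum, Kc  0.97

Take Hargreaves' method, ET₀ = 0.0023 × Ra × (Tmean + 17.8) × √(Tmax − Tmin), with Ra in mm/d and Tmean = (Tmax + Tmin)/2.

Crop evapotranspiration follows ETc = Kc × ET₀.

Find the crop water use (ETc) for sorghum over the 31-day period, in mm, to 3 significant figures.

Tmean = (30.7 + 14.4)/2 = 22.55 °C
ET₀ = 0.0023 × 9.71 × (22.55 + 17.8) × √16.3 = 0.0023 × 9.71 × 40.35 × 4.0373 = 3.6382 mm/d
ETc = Kc × ET₀ = 0.97 × 3.6382 = 3.5291 mm/d
Over 31 days: 3.5291 × 31 = 109.402 mm

109 mm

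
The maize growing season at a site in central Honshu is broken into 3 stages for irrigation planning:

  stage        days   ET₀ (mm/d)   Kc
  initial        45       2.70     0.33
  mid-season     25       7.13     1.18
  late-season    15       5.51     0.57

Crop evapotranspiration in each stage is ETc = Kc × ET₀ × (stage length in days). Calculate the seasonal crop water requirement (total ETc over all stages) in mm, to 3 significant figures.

298 mm

initial: 0.33 × 2.70 × 45 = 40.10 mm
mid-season: 1.18 × 7.13 × 25 = 210.34 mm
late-season: 0.57 × 5.51 × 15 = 47.11 mm
Seasonal total = 297.55 mm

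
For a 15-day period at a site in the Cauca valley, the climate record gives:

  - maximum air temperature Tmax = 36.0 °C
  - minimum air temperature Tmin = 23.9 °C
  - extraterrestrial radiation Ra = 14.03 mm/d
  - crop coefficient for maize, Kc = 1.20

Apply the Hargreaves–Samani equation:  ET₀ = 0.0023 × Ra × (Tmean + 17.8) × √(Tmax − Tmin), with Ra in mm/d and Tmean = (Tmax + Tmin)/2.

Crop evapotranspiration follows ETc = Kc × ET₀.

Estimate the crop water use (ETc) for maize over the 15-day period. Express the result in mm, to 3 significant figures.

96.5 mm

Tmean = (36.0 + 23.9)/2 = 29.95 °C
ET₀ = 0.0023 × 14.03 × (29.95 + 17.8) × √12.1 = 0.0023 × 14.03 × 47.75 × 3.4785 = 5.3598 mm/d
ETc = Kc × ET₀ = 1.20 × 5.3598 = 6.4318 mm/d
Over 15 days: 6.4318 × 15 = 96.477 mm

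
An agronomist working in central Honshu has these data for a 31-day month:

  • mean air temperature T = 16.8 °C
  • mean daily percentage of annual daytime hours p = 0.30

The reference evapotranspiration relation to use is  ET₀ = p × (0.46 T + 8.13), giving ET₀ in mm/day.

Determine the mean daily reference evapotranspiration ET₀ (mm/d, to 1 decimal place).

4.8 mm/d

ET₀ = 0.30 × (0.46 × 16.8 + 8.13) = 0.30 × 15.858 = 4.7574 mm/d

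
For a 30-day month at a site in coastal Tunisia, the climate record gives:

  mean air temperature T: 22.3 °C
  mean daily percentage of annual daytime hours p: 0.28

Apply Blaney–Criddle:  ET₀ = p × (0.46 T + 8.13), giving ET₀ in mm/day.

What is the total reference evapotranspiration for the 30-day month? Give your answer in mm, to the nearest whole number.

154 mm

ET₀ = 0.28 × (0.46 × 22.3 + 8.13) = 0.28 × 18.388 = 5.1486 mm/d
Monthly total = 5.1486 × 30 = 154.458 mm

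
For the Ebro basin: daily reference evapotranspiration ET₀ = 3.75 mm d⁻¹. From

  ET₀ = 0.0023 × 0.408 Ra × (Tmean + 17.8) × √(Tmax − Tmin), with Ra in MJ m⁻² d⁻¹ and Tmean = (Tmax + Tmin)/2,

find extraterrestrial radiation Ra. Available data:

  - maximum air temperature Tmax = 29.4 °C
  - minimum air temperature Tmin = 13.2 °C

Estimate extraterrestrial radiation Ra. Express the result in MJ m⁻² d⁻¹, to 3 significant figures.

Tmean = (29.4+13.2)/2 = 21.30 °C; ΔT = 16.2
Ra = ET₀ / [0.0023 × 0.408 × (Tmean+17.8) × √ΔT]
   = 3.75 / (0.0023 × 0.408 × 39.10 × 4.0249) = 25.393 MJ m⁻² d⁻¹

25.4 MJ m⁻² d⁻¹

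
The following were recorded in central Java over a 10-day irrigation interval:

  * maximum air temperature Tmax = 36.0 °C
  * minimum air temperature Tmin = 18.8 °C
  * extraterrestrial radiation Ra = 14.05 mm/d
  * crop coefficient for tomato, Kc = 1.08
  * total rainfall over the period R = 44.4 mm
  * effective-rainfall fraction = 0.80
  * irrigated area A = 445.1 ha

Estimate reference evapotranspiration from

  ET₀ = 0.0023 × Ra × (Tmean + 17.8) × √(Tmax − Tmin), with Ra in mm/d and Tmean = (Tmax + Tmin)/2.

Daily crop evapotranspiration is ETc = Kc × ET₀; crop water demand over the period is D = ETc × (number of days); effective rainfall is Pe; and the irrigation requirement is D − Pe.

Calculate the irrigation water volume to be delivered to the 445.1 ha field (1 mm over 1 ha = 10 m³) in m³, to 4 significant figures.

133100 m³

Tmean = (36.0 + 18.8)/2 = 27.40 °C
ET₀ = 0.0023 × 14.05 × (27.40 + 17.8) × √17.2 = 0.0023 × 14.05 × 45.20 × 4.1473 = 6.0577 mm/d
ETc = Kc × ET₀ = 1.08 × 6.0577 = 6.5423 mm/d
Crop demand D = ETc × 10 d = 6.5423 × 10 = 65.423 mm
Pe = 0.80 × 44.4 = 35.520 mm
D − Pe = 65.423 − 35.520 = 29.903 mm
Volume = 29.903 mm × 445.1 ha × 10 = 133098.3 m³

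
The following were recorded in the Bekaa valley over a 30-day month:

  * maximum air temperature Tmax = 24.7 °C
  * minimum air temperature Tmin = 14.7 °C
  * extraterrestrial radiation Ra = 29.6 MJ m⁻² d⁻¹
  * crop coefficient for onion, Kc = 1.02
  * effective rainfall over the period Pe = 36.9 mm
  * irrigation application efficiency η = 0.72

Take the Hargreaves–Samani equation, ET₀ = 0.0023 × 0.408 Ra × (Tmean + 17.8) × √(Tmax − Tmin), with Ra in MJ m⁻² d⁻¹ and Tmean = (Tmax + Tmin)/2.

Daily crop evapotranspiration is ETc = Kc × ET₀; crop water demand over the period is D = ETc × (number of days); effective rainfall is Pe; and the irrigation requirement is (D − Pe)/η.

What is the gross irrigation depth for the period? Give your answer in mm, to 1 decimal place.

Tmean = (24.7 + 14.7)/2 = 19.70 °C
0.408 Ra = 0.408 × 29.6 = 12.0768 mm/d equivalent
ET₀ = 0.0023 × 12.0768 × (19.70 + 17.8) × √10.0 = 0.0023 × 12.0768 × 37.50 × 3.1623 = 3.2939 mm/d
ETc = Kc × ET₀ = 1.02 × 3.2939 = 3.3598 mm/d
Crop demand D = ETc × 30 d = 3.3598 × 30 = 100.794 mm
D − Pe = 100.794 − 36.9 = 63.894 mm
Gross irrigation = 63.894 / 0.72 = 88.742 mm

88.7 mm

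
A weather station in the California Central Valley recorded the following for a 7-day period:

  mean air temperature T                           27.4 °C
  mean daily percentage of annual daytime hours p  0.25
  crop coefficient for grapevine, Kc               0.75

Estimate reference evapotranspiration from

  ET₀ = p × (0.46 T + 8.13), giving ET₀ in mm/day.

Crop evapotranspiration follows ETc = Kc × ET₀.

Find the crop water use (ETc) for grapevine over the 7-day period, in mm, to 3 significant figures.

ET₀ = 0.25 × (0.46 × 27.4 + 8.13) = 0.25 × 20.734 = 5.1835 mm/d
ETc = Kc × ET₀ = 0.75 × 5.1835 = 3.8876 mm/d
Over 7 days: 3.8876 × 7 = 27.213 mm

27.2 mm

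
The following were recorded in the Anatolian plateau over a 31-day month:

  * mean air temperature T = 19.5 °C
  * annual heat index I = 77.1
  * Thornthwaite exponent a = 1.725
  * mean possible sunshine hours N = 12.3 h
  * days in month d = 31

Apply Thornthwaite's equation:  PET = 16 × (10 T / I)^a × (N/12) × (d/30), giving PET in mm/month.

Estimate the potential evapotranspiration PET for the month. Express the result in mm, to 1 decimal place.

10T/I = 10 × 19.5 / 77.1 = 2.5292
(10T/I)^a = 2.5292^1.725 = 4.9562
Uncorrected PET = 16 × 4.9562 = 79.299 mm
Correction = (N/12)(d/30) = (12.3/12)(31/30) = 1.0592
PET = 79.299 × 1.0592 = 83.994 mm/month

84.0 mm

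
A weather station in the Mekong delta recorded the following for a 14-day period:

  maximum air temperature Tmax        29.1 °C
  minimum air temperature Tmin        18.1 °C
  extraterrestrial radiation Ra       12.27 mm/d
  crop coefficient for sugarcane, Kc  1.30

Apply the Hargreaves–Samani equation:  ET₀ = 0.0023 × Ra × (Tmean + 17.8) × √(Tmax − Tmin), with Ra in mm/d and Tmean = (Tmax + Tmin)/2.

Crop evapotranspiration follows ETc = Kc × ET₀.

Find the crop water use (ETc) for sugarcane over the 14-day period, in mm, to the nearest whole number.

Tmean = (29.1 + 18.1)/2 = 23.60 °C
ET₀ = 0.0023 × 12.27 × (23.60 + 17.8) × √11.0 = 0.0023 × 12.27 × 41.40 × 3.3166 = 3.8749 mm/d
ETc = Kc × ET₀ = 1.30 × 3.8749 = 5.0374 mm/d
Over 14 days: 5.0374 × 14 = 70.524 mm

71 mm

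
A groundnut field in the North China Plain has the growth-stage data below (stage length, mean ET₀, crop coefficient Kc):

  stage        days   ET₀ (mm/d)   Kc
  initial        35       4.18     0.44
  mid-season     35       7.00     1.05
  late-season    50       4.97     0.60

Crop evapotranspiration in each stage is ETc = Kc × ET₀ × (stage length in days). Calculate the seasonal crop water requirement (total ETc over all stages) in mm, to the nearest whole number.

471 mm

initial: 0.44 × 4.18 × 35 = 64.37 mm
mid-season: 1.05 × 7.00 × 35 = 257.25 mm
late-season: 0.60 × 4.97 × 50 = 149.10 mm
Seasonal total = 470.72 mm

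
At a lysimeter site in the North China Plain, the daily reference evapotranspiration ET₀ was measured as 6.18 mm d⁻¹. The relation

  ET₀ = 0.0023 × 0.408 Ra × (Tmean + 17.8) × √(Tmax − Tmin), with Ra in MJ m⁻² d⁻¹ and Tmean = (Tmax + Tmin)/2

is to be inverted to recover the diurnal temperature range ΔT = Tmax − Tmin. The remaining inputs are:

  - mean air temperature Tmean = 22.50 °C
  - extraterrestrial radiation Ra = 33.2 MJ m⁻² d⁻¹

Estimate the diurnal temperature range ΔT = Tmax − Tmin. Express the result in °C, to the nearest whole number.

√ΔT = ET₀ / [0.0023 × 0.408 × Ra × (Tmean+17.8)] = 6.18 / (0.0023 × 13.5456 × 40.30) = 4.9222
ΔT = 4.9222² = 24.228 °C

24 °C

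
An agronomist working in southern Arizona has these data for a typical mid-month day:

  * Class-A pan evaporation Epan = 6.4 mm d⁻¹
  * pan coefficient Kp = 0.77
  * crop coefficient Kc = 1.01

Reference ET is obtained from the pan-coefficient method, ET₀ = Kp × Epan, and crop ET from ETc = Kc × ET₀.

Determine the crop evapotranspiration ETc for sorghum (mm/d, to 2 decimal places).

4.98 mm/d

ET₀ = 0.77 × 6.4 = 4.9280 mm/d
ETc = Kc × ET₀ = 1.01 × 4.9280 = 4.9773 mm/d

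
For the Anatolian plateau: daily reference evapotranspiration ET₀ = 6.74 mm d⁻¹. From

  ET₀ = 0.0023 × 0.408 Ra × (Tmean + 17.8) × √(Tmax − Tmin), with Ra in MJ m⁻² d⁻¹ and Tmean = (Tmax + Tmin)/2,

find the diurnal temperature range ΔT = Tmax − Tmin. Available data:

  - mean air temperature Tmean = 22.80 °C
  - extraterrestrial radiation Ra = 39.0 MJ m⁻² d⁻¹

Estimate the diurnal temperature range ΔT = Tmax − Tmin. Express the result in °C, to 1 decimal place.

20.6 °C

√ΔT = ET₀ / [0.0023 × 0.408 × Ra × (Tmean+17.8)] = 6.74 / (0.0023 × 15.9120 × 40.60) = 4.5361
ΔT = 4.5361² = 20.576 °C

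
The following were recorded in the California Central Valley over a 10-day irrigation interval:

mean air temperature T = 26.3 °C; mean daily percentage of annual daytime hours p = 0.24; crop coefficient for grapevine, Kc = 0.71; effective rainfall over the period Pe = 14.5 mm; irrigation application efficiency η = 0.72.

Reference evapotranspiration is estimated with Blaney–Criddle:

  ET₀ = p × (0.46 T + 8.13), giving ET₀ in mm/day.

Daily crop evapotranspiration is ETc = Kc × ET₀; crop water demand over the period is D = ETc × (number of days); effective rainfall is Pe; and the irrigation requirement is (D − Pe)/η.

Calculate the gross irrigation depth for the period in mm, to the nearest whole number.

ET₀ = 0.24 × (0.46 × 26.3 + 8.13) = 0.24 × 20.228 = 4.8547 mm/d
ETc = Kc × ET₀ = 0.71 × 4.8547 = 3.4468 mm/d
Crop demand D = ETc × 10 d = 3.4468 × 10 = 34.468 mm
D − Pe = 34.468 − 14.5 = 19.968 mm
Gross irrigation = 19.968 / 0.72 = 27.733 mm

28 mm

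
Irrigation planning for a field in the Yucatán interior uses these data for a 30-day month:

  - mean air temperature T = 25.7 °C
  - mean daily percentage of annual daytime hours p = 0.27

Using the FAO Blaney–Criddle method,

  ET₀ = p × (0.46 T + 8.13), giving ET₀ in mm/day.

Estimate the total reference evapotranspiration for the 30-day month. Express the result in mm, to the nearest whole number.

162 mm

ET₀ = 0.27 × (0.46 × 25.7 + 8.13) = 0.27 × 19.952 = 5.3870 mm/d
Monthly total = 5.3870 × 30 = 161.610 mm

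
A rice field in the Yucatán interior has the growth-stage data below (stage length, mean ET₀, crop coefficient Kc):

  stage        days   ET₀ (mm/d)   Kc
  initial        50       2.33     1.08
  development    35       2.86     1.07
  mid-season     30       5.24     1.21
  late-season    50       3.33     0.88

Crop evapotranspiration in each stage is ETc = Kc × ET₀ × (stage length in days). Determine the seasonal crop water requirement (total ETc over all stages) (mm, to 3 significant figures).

570 mm

initial: 1.08 × 2.33 × 50 = 125.82 mm
development: 1.07 × 2.86 × 35 = 107.11 mm
mid-season: 1.21 × 5.24 × 30 = 190.21 mm
late-season: 0.88 × 3.33 × 50 = 146.52 mm
Seasonal total = 569.66 mm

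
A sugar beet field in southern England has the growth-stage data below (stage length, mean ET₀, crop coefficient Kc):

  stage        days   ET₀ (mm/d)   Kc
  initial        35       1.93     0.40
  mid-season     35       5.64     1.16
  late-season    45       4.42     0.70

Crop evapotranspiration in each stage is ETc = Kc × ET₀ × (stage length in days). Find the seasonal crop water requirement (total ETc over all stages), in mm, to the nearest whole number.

initial: 0.40 × 1.93 × 35 = 27.02 mm
mid-season: 1.16 × 5.64 × 35 = 228.98 mm
late-season: 0.70 × 4.42 × 45 = 139.23 mm
Seasonal total = 395.23 mm

395 mm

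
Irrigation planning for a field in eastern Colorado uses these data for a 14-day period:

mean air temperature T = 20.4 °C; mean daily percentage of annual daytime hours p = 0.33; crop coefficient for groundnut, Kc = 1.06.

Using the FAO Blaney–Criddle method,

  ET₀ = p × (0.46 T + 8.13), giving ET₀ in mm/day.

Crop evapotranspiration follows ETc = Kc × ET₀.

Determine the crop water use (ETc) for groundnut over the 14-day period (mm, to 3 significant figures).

85.8 mm

ET₀ = 0.33 × (0.46 × 20.4 + 8.13) = 0.33 × 17.514 = 5.7796 mm/d
ETc = Kc × ET₀ = 1.06 × 5.7796 = 6.1264 mm/d
Over 14 days: 6.1264 × 14 = 85.770 mm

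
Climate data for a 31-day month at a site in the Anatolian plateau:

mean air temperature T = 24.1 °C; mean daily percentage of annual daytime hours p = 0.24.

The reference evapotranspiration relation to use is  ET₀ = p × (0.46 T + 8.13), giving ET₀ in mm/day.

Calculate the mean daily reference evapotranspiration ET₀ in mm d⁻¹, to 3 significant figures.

ET₀ = 0.24 × (0.46 × 24.1 + 8.13) = 0.24 × 19.216 = 4.6118 mm/d

4.61 mm d⁻¹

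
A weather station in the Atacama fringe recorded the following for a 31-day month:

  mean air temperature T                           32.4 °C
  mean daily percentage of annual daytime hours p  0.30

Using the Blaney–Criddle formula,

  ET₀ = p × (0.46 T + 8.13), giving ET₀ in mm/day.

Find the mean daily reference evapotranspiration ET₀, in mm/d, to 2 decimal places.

ET₀ = 0.30 × (0.46 × 32.4 + 8.13) = 0.30 × 23.034 = 6.9102 mm/d

6.91 mm/d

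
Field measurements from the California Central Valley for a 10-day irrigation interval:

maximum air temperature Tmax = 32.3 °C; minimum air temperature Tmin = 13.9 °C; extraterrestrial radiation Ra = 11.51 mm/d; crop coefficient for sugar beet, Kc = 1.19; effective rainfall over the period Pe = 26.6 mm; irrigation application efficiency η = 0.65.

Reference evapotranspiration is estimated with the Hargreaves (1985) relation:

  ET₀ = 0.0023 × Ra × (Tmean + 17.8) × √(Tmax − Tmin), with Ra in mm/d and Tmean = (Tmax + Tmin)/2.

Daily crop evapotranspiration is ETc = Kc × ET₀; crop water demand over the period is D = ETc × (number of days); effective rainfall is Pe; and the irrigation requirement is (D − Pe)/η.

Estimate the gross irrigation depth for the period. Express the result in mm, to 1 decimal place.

44.1 mm

Tmean = (32.3 + 13.9)/2 = 23.10 °C
ET₀ = 0.0023 × 11.51 × (23.10 + 17.8) × √18.4 = 0.0023 × 11.51 × 40.90 × 4.2895 = 4.6444 mm/d
ETc = Kc × ET₀ = 1.19 × 4.6444 = 5.5268 mm/d
Crop demand D = ETc × 10 d = 5.5268 × 10 = 55.268 mm
D − Pe = 55.268 − 26.6 = 28.668 mm
Gross irrigation = 28.668 / 0.65 = 44.105 mm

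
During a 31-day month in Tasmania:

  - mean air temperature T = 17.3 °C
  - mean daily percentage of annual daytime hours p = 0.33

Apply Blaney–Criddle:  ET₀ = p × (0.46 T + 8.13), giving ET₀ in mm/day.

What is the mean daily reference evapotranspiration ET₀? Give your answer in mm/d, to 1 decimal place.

5.3 mm/d

ET₀ = 0.33 × (0.46 × 17.3 + 8.13) = 0.33 × 16.088 = 5.3090 mm/d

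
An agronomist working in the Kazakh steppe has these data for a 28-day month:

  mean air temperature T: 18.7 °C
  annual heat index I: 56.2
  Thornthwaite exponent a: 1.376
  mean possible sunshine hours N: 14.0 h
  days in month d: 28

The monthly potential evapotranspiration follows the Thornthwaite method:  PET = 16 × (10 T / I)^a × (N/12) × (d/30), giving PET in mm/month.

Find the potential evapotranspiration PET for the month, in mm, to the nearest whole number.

10T/I = 10 × 18.7 / 56.2 = 3.3274
(10T/I)^a = 3.3274^1.376 = 5.2290
Uncorrected PET = 16 × 5.2290 = 83.664 mm
Correction = (N/12)(d/30) = (14.0/12)(28/30) = 1.0889
PET = 83.664 × 1.0889 = 91.102 mm/month

91 mm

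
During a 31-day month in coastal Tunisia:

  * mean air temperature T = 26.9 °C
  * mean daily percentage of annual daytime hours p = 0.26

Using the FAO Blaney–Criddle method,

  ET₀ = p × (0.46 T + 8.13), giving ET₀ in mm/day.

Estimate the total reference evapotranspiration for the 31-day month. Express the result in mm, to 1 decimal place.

ET₀ = 0.26 × (0.46 × 26.9 + 8.13) = 0.26 × 20.504 = 5.3310 mm/d
Monthly total = 5.3310 × 31 = 165.261 mm

165.3 mm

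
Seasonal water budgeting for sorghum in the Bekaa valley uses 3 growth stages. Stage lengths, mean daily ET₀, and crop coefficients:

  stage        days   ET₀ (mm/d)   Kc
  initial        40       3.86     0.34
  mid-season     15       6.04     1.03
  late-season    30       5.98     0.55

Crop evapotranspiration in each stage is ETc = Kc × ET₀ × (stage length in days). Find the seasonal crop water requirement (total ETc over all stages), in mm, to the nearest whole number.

244 mm

initial: 0.34 × 3.86 × 40 = 52.50 mm
mid-season: 1.03 × 6.04 × 15 = 93.32 mm
late-season: 0.55 × 5.98 × 30 = 98.67 mm
Seasonal total = 244.49 mm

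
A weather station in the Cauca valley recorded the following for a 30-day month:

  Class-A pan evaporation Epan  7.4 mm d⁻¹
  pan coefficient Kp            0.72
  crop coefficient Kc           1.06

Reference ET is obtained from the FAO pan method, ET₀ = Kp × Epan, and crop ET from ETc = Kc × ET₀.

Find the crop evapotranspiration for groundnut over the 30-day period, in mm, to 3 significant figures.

ET₀ = 0.72 × 7.4 = 5.3280 mm/d
ETc = Kc × ET₀ = 1.06 × 5.3280 = 5.6477 mm/d
Over 30 days: 5.6477 × 30 = 169.431 mm

169 mm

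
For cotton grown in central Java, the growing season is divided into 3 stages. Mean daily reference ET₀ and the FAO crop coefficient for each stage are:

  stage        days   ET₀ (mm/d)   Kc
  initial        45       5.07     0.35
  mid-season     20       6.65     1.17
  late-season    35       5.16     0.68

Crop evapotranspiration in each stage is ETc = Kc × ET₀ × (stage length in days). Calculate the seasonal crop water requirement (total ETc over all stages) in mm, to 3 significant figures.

358 mm

initial: 0.35 × 5.07 × 45 = 79.85 mm
mid-season: 1.17 × 6.65 × 20 = 155.61 mm
late-season: 0.68 × 5.16 × 35 = 122.81 mm
Seasonal total = 358.27 mm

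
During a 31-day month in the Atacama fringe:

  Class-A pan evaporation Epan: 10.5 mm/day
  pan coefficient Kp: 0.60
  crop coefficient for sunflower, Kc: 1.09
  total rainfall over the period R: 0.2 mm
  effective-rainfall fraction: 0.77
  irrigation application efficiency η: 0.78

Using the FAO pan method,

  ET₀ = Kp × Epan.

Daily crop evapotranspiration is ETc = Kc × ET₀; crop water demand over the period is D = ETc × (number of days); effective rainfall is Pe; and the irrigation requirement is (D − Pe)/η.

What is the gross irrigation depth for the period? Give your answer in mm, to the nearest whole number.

273 mm

ET₀ = 0.60 × 10.5 = 6.3000 mm/d
ETc = Kc × ET₀ = 1.09 × 6.3000 = 6.8670 mm/d
Crop demand D = ETc × 31 d = 6.8670 × 31 = 212.877 mm
Pe = 0.77 × 0.2 = 0.154 mm
D − Pe = 212.877 − 0.154 = 212.723 mm
Gross irrigation = 212.723 / 0.78 = 272.722 mm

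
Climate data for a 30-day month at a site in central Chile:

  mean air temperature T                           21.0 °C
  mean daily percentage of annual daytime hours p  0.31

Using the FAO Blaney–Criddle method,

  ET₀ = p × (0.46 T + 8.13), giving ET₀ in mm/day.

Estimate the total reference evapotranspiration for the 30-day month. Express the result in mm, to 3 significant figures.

165 mm

ET₀ = 0.31 × (0.46 × 21.0 + 8.13) = 0.31 × 17.790 = 5.5149 mm/d
Monthly total = 5.5149 × 30 = 165.447 mm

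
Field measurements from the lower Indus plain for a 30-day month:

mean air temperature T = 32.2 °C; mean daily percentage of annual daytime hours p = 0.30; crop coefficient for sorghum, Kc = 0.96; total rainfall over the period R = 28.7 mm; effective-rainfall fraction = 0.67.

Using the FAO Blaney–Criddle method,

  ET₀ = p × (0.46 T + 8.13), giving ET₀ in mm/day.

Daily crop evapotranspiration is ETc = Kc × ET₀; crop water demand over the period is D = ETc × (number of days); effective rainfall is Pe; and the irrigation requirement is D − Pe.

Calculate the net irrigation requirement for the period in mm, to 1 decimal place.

179.0 mm

ET₀ = 0.30 × (0.46 × 32.2 + 8.13) = 0.30 × 22.942 = 6.8826 mm/d
ETc = Kc × ET₀ = 0.96 × 6.8826 = 6.6073 mm/d
Crop demand D = ETc × 30 d = 6.6073 × 30 = 198.219 mm
Pe = 0.67 × 28.7 = 19.229 mm
D − Pe = 198.219 − 19.229 = 178.990 mm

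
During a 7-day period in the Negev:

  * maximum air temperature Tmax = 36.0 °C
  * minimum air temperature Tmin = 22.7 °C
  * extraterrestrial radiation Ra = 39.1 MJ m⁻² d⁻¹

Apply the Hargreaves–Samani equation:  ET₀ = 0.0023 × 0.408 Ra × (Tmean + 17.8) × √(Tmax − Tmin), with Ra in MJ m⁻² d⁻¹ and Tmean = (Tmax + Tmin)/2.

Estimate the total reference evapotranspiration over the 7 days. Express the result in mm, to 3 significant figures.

44.2 mm

Tmean = (36.0 + 22.7)/2 = 29.35 °C
0.408 Ra = 0.408 × 39.1 = 15.9528 mm/d equivalent
ET₀ = 0.0023 × 15.9528 × (29.35 + 17.8) × √13.3 = 0.0023 × 15.9528 × 47.15 × 3.6469 = 6.3091 mm/d
Over 7 days: 6.3091 × 7 = 44.164 mm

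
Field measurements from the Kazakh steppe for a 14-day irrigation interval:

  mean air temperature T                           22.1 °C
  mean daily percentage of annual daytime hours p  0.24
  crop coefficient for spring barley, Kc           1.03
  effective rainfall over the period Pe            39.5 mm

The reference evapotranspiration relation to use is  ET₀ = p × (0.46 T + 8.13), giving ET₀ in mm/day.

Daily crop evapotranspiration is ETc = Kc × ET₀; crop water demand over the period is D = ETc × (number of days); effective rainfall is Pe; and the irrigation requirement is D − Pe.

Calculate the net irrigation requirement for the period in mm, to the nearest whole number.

24 mm

ET₀ = 0.24 × (0.46 × 22.1 + 8.13) = 0.24 × 18.296 = 4.3910 mm/d
ETc = Kc × ET₀ = 1.03 × 4.3910 = 4.5227 mm/d
Crop demand D = ETc × 14 d = 4.5227 × 14 = 63.318 mm
D − Pe = 63.318 − 39.5 = 23.818 mm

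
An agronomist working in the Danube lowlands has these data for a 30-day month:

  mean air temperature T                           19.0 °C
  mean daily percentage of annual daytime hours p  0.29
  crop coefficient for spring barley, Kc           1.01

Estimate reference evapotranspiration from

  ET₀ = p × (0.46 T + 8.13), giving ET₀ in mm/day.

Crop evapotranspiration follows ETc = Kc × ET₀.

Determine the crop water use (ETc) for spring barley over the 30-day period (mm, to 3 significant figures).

148 mm

ET₀ = 0.29 × (0.46 × 19.0 + 8.13) = 0.29 × 16.870 = 4.8923 mm/d
ETc = Kc × ET₀ = 1.01 × 4.8923 = 4.9412 mm/d
Over 30 days: 4.9412 × 30 = 148.236 mm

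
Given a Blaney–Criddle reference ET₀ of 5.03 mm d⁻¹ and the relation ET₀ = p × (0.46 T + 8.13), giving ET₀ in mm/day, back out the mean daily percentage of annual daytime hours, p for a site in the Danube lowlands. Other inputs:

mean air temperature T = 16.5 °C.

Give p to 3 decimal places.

0.320

p = ET₀ / (0.46 T + 8.13) = 5.03 / (0.46 × 16.5 + 8.13) = 5.03 / 15.720 = 0.3200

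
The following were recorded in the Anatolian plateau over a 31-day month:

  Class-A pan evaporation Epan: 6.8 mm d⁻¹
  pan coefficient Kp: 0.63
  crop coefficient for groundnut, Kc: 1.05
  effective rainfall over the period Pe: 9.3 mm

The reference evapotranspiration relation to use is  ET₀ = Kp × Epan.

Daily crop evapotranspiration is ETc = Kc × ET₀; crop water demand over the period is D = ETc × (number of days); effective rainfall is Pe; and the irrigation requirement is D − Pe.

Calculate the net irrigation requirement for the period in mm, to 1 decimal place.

130.1 mm

ET₀ = 0.63 × 6.8 = 4.2840 mm/d
ETc = Kc × ET₀ = 1.05 × 4.2840 = 4.4982 mm/d
Crop demand D = ETc × 31 d = 4.4982 × 31 = 139.444 mm
D − Pe = 139.444 − 9.3 = 130.144 mm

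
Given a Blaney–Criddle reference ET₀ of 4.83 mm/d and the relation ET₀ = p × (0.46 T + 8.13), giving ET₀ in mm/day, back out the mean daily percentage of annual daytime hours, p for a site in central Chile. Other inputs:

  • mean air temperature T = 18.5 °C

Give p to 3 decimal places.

p = ET₀ / (0.46 T + 8.13) = 4.83 / (0.46 × 18.5 + 8.13) = 4.83 / 16.640 = 0.2903

0.290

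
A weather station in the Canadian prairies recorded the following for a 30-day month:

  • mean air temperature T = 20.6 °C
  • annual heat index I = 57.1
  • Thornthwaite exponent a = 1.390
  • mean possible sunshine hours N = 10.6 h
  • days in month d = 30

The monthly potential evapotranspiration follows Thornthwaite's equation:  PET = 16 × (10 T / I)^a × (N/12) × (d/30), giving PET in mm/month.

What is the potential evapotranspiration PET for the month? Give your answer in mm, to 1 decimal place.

10T/I = 10 × 20.6 / 57.1 = 3.6077
(10T/I)^a = 3.6077^1.390 = 5.9505
Uncorrected PET = 16 × 5.9505 = 95.208 mm
Correction = (N/12)(d/30) = (10.6/12)(30/30) = 0.8833
PET = 95.208 × 0.8833 = 84.097 mm/month

84.1 mm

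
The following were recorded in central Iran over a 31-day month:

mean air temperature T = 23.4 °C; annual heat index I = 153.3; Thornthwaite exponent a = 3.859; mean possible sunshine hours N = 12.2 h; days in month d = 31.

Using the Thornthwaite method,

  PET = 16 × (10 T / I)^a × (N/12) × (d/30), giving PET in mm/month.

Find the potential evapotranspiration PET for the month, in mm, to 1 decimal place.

10T/I = 10 × 23.4 / 153.3 = 1.5264
(10T/I)^a = 1.5264^3.859 = 5.1142
Uncorrected PET = 16 × 5.1142 = 81.827 mm
Correction = (N/12)(d/30) = (12.2/12)(31/30) = 1.0506
PET = 81.827 × 1.0506 = 85.967 mm/month

86.0 mm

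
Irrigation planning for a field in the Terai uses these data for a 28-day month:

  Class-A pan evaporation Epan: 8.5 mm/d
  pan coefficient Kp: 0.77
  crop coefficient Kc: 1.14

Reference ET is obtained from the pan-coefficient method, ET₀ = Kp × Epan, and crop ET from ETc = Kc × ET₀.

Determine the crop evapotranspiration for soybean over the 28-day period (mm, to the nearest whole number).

209 mm

ET₀ = 0.77 × 8.5 = 6.5450 mm/d
ETc = Kc × ET₀ = 1.14 × 6.5450 = 7.4613 mm/d
Over 28 days: 7.4613 × 28 = 208.916 mm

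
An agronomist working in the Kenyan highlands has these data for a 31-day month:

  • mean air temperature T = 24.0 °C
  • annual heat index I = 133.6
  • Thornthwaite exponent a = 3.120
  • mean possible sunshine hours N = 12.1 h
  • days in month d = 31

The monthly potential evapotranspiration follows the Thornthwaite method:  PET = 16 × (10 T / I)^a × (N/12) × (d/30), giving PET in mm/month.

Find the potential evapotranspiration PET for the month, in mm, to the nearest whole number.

104 mm

10T/I = 10 × 24.0 / 133.6 = 1.7964
(10T/I)^a = 1.7964^3.120 = 6.2192
Uncorrected PET = 16 × 6.2192 = 99.507 mm
Correction = (N/12)(d/30) = (12.1/12)(31/30) = 1.0419
PET = 99.507 × 1.0419 = 103.676 mm/month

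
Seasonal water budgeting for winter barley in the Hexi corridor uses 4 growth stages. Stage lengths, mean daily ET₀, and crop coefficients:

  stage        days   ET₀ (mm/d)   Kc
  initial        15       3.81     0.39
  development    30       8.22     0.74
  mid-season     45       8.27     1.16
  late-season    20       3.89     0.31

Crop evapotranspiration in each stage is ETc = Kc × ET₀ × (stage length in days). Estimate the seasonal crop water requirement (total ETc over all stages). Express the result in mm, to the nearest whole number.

661 mm

initial: 0.39 × 3.81 × 15 = 22.29 mm
development: 0.74 × 8.22 × 30 = 182.48 mm
mid-season: 1.16 × 8.27 × 45 = 431.69 mm
late-season: 0.31 × 3.89 × 20 = 24.12 mm
Seasonal total = 660.58 mm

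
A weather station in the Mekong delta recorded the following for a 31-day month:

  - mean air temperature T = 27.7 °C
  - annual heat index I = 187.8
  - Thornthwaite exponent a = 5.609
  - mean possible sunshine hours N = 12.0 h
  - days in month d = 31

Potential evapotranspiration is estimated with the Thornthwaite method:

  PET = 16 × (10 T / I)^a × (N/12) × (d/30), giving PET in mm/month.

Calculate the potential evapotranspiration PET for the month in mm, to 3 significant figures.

10T/I = 10 × 27.7 / 187.8 = 1.4750
(10T/I)^a = 1.4750^5.609 = 8.8462
Uncorrected PET = 16 × 8.8462 = 141.539 mm
Correction = (N/12)(d/30) = (12.0/12)(31/30) = 1.0333
PET = 141.539 × 1.0333 = 146.252 mm/month

146 mm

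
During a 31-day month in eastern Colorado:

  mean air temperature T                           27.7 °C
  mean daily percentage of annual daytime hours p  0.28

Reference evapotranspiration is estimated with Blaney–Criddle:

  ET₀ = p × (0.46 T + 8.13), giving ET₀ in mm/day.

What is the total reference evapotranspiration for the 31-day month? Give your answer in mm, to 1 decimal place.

ET₀ = 0.28 × (0.46 × 27.7 + 8.13) = 0.28 × 20.872 = 5.8442 mm/d
Monthly total = 5.8442 × 31 = 181.170 mm

181.2 mm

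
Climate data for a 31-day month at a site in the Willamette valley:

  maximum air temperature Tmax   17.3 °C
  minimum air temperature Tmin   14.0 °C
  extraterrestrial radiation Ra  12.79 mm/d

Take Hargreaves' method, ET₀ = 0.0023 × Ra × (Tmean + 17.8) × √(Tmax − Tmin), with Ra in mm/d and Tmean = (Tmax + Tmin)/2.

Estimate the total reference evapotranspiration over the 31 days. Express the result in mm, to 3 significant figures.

55.4 mm

Tmean = (17.3 + 14.0)/2 = 15.65 °C
ET₀ = 0.0023 × 12.79 × (15.65 + 17.8) × √3.3 = 0.0023 × 12.79 × 33.45 × 1.8166 = 1.7875 mm/d
Over 31 days: 1.7875 × 31 = 55.413 mm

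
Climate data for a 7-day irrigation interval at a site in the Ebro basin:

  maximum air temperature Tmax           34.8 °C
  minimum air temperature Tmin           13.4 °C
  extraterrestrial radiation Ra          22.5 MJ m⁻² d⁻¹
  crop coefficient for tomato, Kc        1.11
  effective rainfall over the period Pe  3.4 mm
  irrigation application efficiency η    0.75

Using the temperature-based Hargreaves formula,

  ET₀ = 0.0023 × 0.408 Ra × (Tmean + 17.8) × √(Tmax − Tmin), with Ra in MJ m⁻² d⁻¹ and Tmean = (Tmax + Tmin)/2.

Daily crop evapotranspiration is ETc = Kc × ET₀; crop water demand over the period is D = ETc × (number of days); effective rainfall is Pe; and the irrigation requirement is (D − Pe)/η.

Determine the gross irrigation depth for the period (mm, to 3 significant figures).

37.9 mm

Tmean = (34.8 + 13.4)/2 = 24.10 °C
0.408 Ra = 0.408 × 22.5 = 9.1800 mm/d equivalent
ET₀ = 0.0023 × 9.1800 × (24.10 + 17.8) × √21.4 = 0.0023 × 9.1800 × 41.90 × 4.6260 = 4.0925 mm/d
ETc = Kc × ET₀ = 1.11 × 4.0925 = 4.5427 mm/d
Crop demand D = ETc × 7 d = 4.5427 × 7 = 31.799 mm
D − Pe = 31.799 − 3.4 = 28.399 mm
Gross irrigation = 28.399 / 0.75 = 37.865 mm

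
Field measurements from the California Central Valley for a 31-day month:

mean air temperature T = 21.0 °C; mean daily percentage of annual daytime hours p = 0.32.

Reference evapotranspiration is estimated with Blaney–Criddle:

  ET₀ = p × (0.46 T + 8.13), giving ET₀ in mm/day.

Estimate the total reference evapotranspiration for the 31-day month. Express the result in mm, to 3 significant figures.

176 mm

ET₀ = 0.32 × (0.46 × 21.0 + 8.13) = 0.32 × 17.790 = 5.6928 mm/d
Monthly total = 5.6928 × 31 = 176.477 mm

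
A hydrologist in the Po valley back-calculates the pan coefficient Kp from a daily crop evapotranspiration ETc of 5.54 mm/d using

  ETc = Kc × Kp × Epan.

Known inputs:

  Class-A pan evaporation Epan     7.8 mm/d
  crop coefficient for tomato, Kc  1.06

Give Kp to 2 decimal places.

ETc = Kc × Kp × Epan  ⇒  Kp = ETc / (Kc × Epan)
Kp = 5.54 / (1.06 × 7.8) = 5.54 / 8.268 = 0.6701

0.67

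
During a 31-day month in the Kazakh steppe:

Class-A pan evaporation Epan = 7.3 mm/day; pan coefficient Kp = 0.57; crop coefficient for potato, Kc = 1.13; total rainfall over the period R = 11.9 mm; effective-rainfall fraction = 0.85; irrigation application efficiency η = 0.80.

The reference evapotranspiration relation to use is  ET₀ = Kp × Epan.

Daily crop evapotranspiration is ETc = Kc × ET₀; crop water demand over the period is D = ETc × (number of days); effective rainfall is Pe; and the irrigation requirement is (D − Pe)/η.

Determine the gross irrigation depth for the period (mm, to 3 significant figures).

170 mm

ET₀ = 0.57 × 7.3 = 4.1610 mm/d
ETc = Kc × ET₀ = 1.13 × 4.1610 = 4.7019 mm/d
Crop demand D = ETc × 31 d = 4.7019 × 31 = 145.759 mm
Pe = 0.85 × 11.9 = 10.115 mm
D − Pe = 145.759 − 10.115 = 135.644 mm
Gross irrigation = 135.644 / 0.80 = 169.555 mm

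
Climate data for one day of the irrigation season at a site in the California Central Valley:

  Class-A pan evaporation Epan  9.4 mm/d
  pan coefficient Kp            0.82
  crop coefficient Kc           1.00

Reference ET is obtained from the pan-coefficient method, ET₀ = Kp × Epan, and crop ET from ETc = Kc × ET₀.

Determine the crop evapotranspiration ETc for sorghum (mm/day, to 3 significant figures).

7.71 mm/day

ET₀ = 0.82 × 9.4 = 7.7080 mm/d
ETc = Kc × ET₀ = 1.00 × 7.7080 = 7.7080 mm/d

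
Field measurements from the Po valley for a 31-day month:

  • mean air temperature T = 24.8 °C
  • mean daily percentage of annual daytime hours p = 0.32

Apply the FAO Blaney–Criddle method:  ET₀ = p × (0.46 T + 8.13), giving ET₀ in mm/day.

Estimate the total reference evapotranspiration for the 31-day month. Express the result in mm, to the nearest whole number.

194 mm

ET₀ = 0.32 × (0.46 × 24.8 + 8.13) = 0.32 × 19.538 = 6.2522 mm/d
Monthly total = 6.2522 × 31 = 193.818 mm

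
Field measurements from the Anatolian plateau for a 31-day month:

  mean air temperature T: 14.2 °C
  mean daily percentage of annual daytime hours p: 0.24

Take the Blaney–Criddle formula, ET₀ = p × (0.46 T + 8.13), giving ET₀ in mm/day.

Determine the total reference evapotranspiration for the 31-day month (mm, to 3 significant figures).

ET₀ = 0.24 × (0.46 × 14.2 + 8.13) = 0.24 × 14.662 = 3.5189 mm/d
Monthly total = 3.5189 × 31 = 109.086 mm

109 mm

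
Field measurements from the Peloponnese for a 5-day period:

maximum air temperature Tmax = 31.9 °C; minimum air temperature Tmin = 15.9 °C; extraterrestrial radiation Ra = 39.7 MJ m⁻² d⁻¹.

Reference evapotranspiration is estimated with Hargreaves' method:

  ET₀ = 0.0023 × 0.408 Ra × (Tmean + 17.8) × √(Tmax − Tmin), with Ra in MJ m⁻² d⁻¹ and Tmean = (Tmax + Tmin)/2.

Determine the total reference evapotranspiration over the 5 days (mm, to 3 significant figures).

31.1 mm

Tmean = (31.9 + 15.9)/2 = 23.90 °C
0.408 Ra = 0.408 × 39.7 = 16.1976 mm/d equivalent
ET₀ = 0.0023 × 16.1976 × (23.90 + 17.8) × √16.0 = 0.0023 × 16.1976 × 41.70 × 4.0000 = 6.2140 mm/d
Over 5 days: 6.2140 × 5 = 31.070 mm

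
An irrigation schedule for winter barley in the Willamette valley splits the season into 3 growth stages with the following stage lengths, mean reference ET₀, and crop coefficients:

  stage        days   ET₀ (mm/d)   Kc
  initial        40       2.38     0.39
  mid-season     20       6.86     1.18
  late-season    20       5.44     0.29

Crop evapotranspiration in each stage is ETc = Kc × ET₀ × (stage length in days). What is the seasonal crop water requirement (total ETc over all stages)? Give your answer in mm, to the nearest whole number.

231 mm

initial: 0.39 × 2.38 × 40 = 37.13 mm
mid-season: 1.18 × 6.86 × 20 = 161.90 mm
late-season: 0.29 × 5.44 × 20 = 31.55 mm
Seasonal total = 230.58 mm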